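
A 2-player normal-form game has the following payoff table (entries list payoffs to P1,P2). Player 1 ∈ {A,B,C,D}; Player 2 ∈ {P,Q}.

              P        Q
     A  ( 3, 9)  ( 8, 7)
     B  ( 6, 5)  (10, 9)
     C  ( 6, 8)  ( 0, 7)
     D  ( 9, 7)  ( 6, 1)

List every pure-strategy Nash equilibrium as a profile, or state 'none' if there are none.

(A,P): not NE [P1→D gives 9>3]
(A,Q): not NE [P1→B gives 10>8; P2→P gives 9>7]
(B,P): not NE [P1→D gives 9>6; P2→Q gives 9>5]
(B,Q): NE
(C,P): not NE [P1→D gives 9>6]
(C,Q): not NE [P1→B gives 10>0; P2→P gives 8>7]
(D,P): NE
(D,Q): not NE [P1→B gives 10>6; P2→P gives 7>1]

NE set: (B,Q), (D,P)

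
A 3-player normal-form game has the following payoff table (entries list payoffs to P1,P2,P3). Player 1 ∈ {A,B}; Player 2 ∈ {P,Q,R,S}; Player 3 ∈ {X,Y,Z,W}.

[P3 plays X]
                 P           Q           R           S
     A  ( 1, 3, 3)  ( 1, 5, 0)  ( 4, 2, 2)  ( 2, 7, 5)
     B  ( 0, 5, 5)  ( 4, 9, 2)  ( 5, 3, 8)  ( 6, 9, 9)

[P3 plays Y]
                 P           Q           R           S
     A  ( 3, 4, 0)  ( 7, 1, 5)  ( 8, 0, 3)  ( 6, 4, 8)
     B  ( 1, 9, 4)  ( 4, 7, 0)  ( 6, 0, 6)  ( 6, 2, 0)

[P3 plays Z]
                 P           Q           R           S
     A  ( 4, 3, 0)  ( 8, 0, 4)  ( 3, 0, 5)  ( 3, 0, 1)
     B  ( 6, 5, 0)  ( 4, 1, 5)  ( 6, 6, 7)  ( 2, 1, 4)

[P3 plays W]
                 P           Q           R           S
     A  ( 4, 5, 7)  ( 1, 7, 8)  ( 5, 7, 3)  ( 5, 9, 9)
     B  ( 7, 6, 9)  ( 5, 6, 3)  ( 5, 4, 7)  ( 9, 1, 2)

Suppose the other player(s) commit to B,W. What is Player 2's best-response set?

P2 best: {P,Q}

u_2(P vs B,W) = 6
u_2(Q vs B,W) = 6
u_2(R vs B,W) = 4
u_2(S vs B,W) = 1
max payoff 6 at {P,Q}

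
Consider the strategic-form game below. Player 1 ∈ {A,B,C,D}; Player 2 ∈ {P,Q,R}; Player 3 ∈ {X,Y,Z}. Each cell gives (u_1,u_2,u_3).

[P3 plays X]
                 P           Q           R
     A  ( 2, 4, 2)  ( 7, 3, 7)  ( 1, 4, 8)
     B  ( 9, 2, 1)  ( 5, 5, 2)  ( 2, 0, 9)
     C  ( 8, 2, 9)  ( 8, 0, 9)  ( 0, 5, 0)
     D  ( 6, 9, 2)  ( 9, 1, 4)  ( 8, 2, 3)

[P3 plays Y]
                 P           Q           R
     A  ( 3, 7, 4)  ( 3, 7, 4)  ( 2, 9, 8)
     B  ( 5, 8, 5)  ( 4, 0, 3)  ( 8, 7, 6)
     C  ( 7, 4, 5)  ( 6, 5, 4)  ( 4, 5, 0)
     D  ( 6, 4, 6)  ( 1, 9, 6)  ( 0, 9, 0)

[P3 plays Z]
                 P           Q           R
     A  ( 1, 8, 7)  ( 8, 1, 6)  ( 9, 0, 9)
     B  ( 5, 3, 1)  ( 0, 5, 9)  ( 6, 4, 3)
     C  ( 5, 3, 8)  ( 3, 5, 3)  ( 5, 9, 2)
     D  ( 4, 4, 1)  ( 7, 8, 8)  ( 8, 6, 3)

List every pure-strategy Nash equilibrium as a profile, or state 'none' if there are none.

PSNE: ∅

(A,P,X): not NE [P1→B gives 9>2; P3→Z gives 7>2]
(A,P,Y): not NE [P1→C gives 7>3; P2→R gives 9>7; P3→Z gives 7>4]
(A,P,Z): not NE [P1→C gives 5>1]
(A,Q,X): not NE [P1→D gives 9>7; P2→R gives 4>3]
(A,Q,Y): not NE [P1→C gives 6>3; P2→R gives 9>7; P3→X gives 7>4]
(A,Q,Z): not NE [P2→P gives 8>1; P3→X gives 7>6]
(A,R,X): not NE [P1→D gives 8>1; P3→Z gives 9>8]
(A,R,Y): not NE [P1→B gives 8>2; P3→Z gives 9>8]
(A,R,Z): not NE [P2→P gives 8>0]
(B,P,X): not NE [P2→Q gives 5>2; P3→Y gives 5>1]
(B,P,Y): not NE [P1→C gives 7>5]
(B,P,Z): not NE [P2→Q gives 5>3; P3→Y gives 5>1]
(B,Q,X): not NE [P1→D gives 9>5; P3→Z gives 9>2]
(B,Q,Y): not NE [P1→C gives 6>4; P2→P gives 8>0; P3→Z gives 9>3]
(B,Q,Z): not NE [P1→A gives 8>0]
(B,R,X): not NE [P1→D gives 8>2; P2→Q gives 5>0]
(B,R,Y): not NE [P2→P gives 8>7; P3→X gives 9>6]
(B,R,Z): not NE [P1→A gives 9>6; P2→Q gives 5>4; P3→X gives 9>3]
(C,P,X): not NE [P1→B gives 9>8; P2→R gives 5>2]
(C,P,Y): not NE [P2→R gives 5>4; P3→X gives 9>5]
(C,P,Z): not NE [P2→R gives 9>3; P3→X gives 9>8]
(C,Q,X): not NE [P1→D gives 9>8; P2→R gives 5>0]
(C,Q,Y): not NE [P3→X gives 9>4]
(C,Q,Z): not NE [P1→A gives 8>3; P2→R gives 9>5; P3→X gives 9>3]
(C,R,X): not NE [P1→D gives 8>0; P3→Z gives 2>0]
(C,R,Y): not NE [P1→B gives 8>4; P3→Z gives 2>0]
(C,R,Z): not NE [P1→A gives 9>5]
(D,P,X): not NE [P1→B gives 9>6; P3→Y gives 6>2]
(D,P,Y): not NE [P1→C gives 7>6; P2→R gives 9>4]
(D,P,Z): not NE [P1→C gives 5>4; P2→Q gives 8>4; P3→Y gives 6>1]
(D,Q,X): not NE [P2→P gives 9>1; P3→Z gives 8>4]
(D,Q,Y): not NE [P1→C gives 6>1; P3→Z gives 8>6]
(D,Q,Z): not NE [P1→A gives 8>7]
(D,R,X): not NE [P2→P gives 9>2]
(D,R,Y): not NE [P1→B gives 8>0; P3→Z gives 3>0]
(D,R,Z): not NE [P1→A gives 9>8; P2→Q gives 8>6]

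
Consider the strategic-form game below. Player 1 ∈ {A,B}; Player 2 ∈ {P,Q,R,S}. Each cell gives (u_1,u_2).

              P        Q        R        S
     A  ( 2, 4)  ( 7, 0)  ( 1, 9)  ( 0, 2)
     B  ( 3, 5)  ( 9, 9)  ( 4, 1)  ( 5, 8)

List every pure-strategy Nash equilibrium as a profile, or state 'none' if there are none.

Nash profiles: (B,Q)

(A,P): not NE [P1→B gives 3>2; P2→R gives 9>4]
(A,Q): not NE [P1→B gives 9>7; P2→R gives 9>0]
(A,R): not NE [P1→B gives 4>1]
(A,S): not NE [P1→B gives 5>0; P2→R gives 9>2]
(B,P): not NE [P2→Q gives 9>5]
(B,Q): NE
(B,R): not NE [P2→Q gives 9>1]
(B,S): not NE [P2→Q gives 9>8]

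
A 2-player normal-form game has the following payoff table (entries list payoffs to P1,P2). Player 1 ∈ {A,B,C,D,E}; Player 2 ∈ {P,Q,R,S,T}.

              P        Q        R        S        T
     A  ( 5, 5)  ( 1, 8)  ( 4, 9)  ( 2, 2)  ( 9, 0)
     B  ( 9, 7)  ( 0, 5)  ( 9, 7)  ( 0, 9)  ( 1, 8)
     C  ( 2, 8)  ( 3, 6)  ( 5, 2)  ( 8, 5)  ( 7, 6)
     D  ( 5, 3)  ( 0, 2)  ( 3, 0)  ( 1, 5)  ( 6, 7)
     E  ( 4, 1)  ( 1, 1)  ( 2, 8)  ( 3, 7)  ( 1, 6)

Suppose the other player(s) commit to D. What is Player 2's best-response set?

BR_2 = {T}

u_2(P vs D) = 3
u_2(Q vs D) = 2
u_2(R vs D) = 0
u_2(S vs D) = 5
u_2(T vs D) = 7
max payoff 7 at {T}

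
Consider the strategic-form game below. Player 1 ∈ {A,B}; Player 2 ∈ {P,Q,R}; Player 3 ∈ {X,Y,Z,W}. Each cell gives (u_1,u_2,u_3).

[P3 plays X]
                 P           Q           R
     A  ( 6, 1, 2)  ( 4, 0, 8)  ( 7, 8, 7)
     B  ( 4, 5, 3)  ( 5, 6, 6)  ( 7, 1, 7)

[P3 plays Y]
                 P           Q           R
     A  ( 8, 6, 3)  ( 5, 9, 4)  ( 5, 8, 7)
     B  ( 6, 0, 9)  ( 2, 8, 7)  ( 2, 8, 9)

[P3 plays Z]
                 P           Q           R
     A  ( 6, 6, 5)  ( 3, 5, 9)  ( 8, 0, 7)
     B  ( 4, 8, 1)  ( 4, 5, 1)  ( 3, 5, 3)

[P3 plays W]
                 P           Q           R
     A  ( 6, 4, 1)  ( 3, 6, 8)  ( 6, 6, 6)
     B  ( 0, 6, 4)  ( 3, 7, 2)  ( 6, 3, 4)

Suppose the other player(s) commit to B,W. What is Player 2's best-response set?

argmax u_2 = {Q}

u_2(P vs B,W) = 6
u_2(Q vs B,W) = 7
u_2(R vs B,W) = 3
max payoff 7 at {Q}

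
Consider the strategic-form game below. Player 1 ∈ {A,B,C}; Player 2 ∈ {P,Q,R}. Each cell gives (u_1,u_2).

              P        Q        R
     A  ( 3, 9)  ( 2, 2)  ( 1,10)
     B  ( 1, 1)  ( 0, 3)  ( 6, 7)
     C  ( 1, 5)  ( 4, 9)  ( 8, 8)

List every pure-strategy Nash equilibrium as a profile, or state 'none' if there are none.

PSNE = {(C,Q)}

(A,P): not NE [P2→R gives 10>9]
(A,Q): not NE [P1→C gives 4>2; P2→R gives 10>2]
(A,R): not NE [P1→C gives 8>1]
(B,P): not NE [P1→A gives 3>1; P2→R gives 7>1]
(B,Q): not NE [P1→C gives 4>0; P2→R gives 7>3]
(B,R): not NE [P1→C gives 8>6]
(C,P): not NE [P1→A gives 3>1; P2→Q gives 9>5]
(C,Q): NE
(C,R): not NE [P2→Q gives 9>8]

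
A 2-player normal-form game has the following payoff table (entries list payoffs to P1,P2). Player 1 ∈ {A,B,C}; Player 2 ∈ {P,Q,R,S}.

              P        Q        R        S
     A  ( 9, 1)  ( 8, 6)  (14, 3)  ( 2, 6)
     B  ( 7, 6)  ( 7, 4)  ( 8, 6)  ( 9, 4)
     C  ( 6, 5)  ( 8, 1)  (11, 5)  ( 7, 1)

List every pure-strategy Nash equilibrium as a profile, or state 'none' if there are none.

Nash profiles: (A,Q)

(A,P): not NE [P2→S gives 6>1]
(A,Q): NE
(A,R): not NE [P2→S gives 6>3]
(A,S): not NE [P1→B gives 9>2]
(B,P): not NE [P1→A gives 9>7]
(B,Q): not NE [P1→C gives 8>7; P2→R gives 6>4]
(B,R): not NE [P1→A gives 14>8]
(B,S): not NE [P2→R gives 6>4]
(C,P): not NE [P1→A gives 9>6]
(C,Q): not NE [P2→R gives 5>1]
(C,R): not NE [P1→A gives 14>11]
(C,S): not NE [P1→B gives 9>7; P2→R gives 5>1]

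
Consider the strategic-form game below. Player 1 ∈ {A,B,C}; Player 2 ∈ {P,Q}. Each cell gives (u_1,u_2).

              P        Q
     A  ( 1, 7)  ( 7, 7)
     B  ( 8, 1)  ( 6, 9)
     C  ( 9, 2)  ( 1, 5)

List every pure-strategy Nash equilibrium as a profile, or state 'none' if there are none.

(A,P): not NE [P1→C gives 9>1]
(A,Q): NE
(B,P): not NE [P1→C gives 9>8; P2→Q gives 9>1]
(B,Q): not NE [P1→A gives 7>6]
(C,P): not NE [P2→Q gives 5>2]
(C,Q): not NE [P1→A gives 7>1]

PSNE = {(A,Q)}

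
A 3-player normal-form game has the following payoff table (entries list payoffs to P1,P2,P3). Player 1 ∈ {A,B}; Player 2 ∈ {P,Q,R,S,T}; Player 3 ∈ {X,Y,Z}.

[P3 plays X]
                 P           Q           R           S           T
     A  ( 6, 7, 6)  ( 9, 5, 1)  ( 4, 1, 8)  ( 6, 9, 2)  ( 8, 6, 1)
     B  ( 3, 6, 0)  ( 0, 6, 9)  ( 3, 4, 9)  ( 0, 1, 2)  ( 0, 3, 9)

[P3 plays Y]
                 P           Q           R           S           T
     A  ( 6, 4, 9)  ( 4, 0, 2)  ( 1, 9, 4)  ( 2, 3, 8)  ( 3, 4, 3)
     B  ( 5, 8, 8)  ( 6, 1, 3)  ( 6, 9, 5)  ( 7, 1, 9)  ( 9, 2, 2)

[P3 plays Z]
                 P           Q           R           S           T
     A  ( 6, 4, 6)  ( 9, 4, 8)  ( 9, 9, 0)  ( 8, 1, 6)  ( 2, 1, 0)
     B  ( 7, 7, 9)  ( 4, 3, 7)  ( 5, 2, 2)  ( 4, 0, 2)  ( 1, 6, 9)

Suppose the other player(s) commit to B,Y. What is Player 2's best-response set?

u_2(P vs B,Y) = 8
u_2(Q vs B,Y) = 1
u_2(R vs B,Y) = 9
u_2(S vs B,Y) = 1
u_2(T vs B,Y) = 2
max payoff 9 at {R}

P2 best: {R}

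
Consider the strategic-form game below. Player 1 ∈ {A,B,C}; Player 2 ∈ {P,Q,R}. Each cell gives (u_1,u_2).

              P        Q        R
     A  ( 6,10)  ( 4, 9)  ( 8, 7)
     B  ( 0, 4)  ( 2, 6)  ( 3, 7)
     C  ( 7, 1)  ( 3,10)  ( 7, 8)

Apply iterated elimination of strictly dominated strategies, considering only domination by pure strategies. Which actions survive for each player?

Remaining: P1:{A,C} P2:{P,Q}

P1 drop B (A beats it: P:6>0 Q:4>2 R:8>3)
P2 drop R (Q beats it: A:9>7 C:10>8)
P1→{A,C} P2→{P,Q}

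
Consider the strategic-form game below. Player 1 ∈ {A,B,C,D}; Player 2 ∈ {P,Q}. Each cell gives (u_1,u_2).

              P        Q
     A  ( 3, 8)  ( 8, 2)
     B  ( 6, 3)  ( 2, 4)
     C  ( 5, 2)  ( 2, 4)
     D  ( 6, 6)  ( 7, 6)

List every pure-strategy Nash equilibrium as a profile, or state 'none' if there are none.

(A,P): not NE [P1→D gives 6>3]
(A,Q): not NE [P2→P gives 8>2]
(B,P): not NE [P2→Q gives 4>3]
(B,Q): not NE [P1→A gives 8>2]
(C,P): not NE [P1→D gives 6>5; P2→Q gives 4>2]
(C,Q): not NE [P1→A gives 8>2]
(D,P): NE
(D,Q): not NE [P1→A gives 8>7]

NE set: (D,P)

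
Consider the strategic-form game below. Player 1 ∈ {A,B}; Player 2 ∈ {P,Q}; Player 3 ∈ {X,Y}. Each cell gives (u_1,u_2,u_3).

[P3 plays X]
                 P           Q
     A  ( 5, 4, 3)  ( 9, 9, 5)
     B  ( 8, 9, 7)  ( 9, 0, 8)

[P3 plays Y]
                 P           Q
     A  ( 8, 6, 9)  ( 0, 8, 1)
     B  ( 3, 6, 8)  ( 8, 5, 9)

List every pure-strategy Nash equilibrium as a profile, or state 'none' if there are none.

NE set: (A,Q,X)

(A,P,X): not NE [P1→B gives 8>5; P2→Q gives 9>4; P3→Y gives 9>3]
(A,P,Y): not NE [P2→Q gives 8>6]
(A,Q,X): NE
(A,Q,Y): not NE [P1→B gives 8>0; P3→X gives 5>1]
(B,P,X): not NE [P3→Y gives 8>7]
(B,P,Y): not NE [P1→A gives 8>3]
(B,Q,X): not NE [P2→P gives 9>0; P3→Y gives 9>8]
(B,Q,Y): not NE [P2→P gives 6>5]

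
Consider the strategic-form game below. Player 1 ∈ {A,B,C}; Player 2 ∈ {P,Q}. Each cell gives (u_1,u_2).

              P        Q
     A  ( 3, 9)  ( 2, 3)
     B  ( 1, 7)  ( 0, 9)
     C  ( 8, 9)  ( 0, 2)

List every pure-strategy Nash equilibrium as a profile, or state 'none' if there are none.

NE set: (C,P)

(A,P): not NE [P1→C gives 8>3]
(A,Q): not NE [P2→P gives 9>3]
(B,P): not NE [P1→C gives 8>1; P2→Q gives 9>7]
(B,Q): not NE [P1→A gives 2>0]
(C,P): NE
(C,Q): not NE [P1→A gives 2>0; P2→P gives 9>2]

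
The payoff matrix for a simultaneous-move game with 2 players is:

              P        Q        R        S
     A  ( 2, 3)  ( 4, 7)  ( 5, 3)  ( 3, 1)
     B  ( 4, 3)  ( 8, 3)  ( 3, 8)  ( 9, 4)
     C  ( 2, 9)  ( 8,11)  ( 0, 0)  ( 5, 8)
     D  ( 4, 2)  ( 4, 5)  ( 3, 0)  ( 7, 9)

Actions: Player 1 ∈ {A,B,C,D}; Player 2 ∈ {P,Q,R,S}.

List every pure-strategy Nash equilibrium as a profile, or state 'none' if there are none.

Nash profiles: (C,Q)

(A,P): not NE [P1→D gives 4>2; P2→Q gives 7>3]
(A,Q): not NE [P1→C gives 8>4]
(A,R): not NE [P2→Q gives 7>3]
(A,S): not NE [P1→B gives 9>3; P2→Q gives 7>1]
(B,P): not NE [P2→R gives 8>3]
(B,Q): not NE [P2→R gives 8>3]
(B,R): not NE [P1→A gives 5>3]
(B,S): not NE [P2→R gives 8>4]
(C,P): not NE [P1→D gives 4>2; P2→Q gives 11>9]
(C,Q): NE
(C,R): not NE [P1→A gives 5>0; P2→Q gives 11>0]
(C,S): not NE [P1→B gives 9>5; P2→Q gives 11>8]
(D,P): not NE [P2→S gives 9>2]
(D,Q): not NE [P1→C gives 8>4; P2→S gives 9>5]
(D,R): not NE [P1→A gives 5>3; P2→S gives 9>0]
(D,S): not NE [P1→B gives 9>7]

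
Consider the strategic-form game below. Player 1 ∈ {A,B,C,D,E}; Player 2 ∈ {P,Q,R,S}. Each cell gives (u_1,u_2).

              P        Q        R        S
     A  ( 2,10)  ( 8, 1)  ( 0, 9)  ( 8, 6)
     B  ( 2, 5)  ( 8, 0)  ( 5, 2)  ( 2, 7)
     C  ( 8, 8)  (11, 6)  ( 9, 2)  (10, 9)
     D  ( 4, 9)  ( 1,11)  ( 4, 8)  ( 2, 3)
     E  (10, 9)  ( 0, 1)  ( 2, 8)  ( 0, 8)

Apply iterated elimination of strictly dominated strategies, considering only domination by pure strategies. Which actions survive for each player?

Remaining: P1:{C,E} P2:{P,S}

P1 drop A (C beats it: P:8>2 Q:11>8 R:9>0 S:10>8)
P1 drop B (C beats it: P:8>2 Q:11>8 R:9>5 S:10>2)
P1 drop D (C beats it: P:8>4 Q:11>1 R:9>4 S:10>2)
P2 drop Q (P beats it: C:8>6 E:9>1)
P2 drop R (P beats it: C:8>2 E:9>8)
P1→{C,E} P2→{P,S}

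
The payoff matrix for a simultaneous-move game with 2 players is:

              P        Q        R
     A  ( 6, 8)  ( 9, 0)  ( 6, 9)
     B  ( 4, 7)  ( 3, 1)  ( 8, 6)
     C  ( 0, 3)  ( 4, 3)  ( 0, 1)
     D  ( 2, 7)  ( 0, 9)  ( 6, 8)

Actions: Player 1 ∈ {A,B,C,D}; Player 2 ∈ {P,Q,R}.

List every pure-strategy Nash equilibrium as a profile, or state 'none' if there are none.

(A,P): not NE [P2→R gives 9>8]
(A,Q): not NE [P2→R gives 9>0]
(A,R): not NE [P1→B gives 8>6]
(B,P): not NE [P1→A gives 6>4]
(B,Q): not NE [P1→A gives 9>3; P2→P gives 7>1]
(B,R): not NE [P2→P gives 7>6]
(C,P): not NE [P1→A gives 6>0]
(C,Q): not NE [P1→A gives 9>4]
(C,R): not NE [P1→B gives 8>0; P2→Q gives 3>1]
(D,P): not NE [P1→A gives 6>2; P2→Q gives 9>7]
(D,Q): not NE [P1→A gives 9>0]
(D,R): not NE [P1→B gives 8>6; P2→Q gives 9>8]

PSNE: ∅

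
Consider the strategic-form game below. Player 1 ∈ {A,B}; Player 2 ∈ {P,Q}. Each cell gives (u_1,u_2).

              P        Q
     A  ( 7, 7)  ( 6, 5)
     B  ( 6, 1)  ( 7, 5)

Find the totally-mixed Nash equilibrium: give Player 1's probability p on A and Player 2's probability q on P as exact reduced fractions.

P1 indiff ⇒ q·7+(1-q)·6 = q·6+(1-q)·7 ⇒ q(1) = (1-q)(1) ⇒ q = 1/2
P2 indiff ⇒ p·7+(1-p)·1 = p·5+(1-p)·5 ⇒ p(2) = (1-p)(4) ⇒ p = 2/3

P1 mixes 2/3 on A; P2 mixes 1/2 on P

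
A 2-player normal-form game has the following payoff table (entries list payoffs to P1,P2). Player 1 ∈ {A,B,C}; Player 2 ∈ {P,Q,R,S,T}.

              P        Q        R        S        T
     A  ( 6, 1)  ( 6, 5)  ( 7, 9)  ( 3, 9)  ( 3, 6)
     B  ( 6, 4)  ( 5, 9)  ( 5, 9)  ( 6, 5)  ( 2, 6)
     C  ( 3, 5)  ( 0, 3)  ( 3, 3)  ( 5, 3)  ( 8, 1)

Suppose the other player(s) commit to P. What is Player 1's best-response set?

u_1(A vs P) = 6
u_1(B vs P) = 6
u_1(C vs P) = 3
max payoff 6 at {A,B}

P1 best: {A,B}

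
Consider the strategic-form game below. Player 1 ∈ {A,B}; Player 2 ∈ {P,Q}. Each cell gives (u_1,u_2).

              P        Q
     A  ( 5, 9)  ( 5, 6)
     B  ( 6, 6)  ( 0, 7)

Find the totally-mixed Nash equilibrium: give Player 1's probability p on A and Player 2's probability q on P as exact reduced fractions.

p=1/4, q=5/6

P1 indiff ⇒ q·5+(1-q)·5 = q·6+(1-q)·0 ⇒ q(-1) = (1-q)(-5) ⇒ q = 5/6
P2 indiff ⇒ p·9+(1-p)·6 = p·6+(1-p)·7 ⇒ p(3) = (1-p)(1) ⇒ p = 1/4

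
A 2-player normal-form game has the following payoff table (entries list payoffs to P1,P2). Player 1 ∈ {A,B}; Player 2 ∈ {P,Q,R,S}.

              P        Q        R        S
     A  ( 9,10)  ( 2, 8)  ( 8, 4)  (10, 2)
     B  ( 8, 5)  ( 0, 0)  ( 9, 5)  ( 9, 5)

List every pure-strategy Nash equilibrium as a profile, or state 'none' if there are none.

(A,P): NE
(A,Q): not NE [P2→P gives 10>8]
(A,R): not NE [P1→B gives 9>8; P2→P gives 10>4]
(A,S): not NE [P2→P gives 10>2]
(B,P): not NE [P1→A gives 9>8]
(B,Q): not NE [P1→A gives 2>0; P2→S gives 5>0]
(B,R): NE
(B,S): not NE [P1→A gives 10>9]

NE set: (A,P), (B,R)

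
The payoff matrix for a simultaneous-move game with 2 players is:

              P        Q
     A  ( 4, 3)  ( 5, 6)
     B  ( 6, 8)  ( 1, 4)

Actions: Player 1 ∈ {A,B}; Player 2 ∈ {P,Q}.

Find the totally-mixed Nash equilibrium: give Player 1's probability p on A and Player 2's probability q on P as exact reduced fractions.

P1 indiff ⇒ q·4+(1-q)·5 = q·6+(1-q)·1 ⇒ q(-2) = (1-q)(-4) ⇒ q = 2/3
P2 indiff ⇒ p·3+(1-p)·8 = p·6+(1-p)·4 ⇒ p(-3) = (1-p)(-4) ⇒ p = 4/7

P1 mixes 4/7 on A; P2 mixes 2/3 on P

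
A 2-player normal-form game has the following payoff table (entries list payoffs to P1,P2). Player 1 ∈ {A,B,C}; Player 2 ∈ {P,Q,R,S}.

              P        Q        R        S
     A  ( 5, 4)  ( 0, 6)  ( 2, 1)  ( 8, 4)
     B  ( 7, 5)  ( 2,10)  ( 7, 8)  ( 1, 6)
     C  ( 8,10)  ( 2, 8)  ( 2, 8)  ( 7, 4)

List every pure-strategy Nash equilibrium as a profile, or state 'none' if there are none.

Nash profiles: (B,Q), (C,P)

(A,P): not NE [P1→C gives 8>5; P2→Q gives 6>4]
(A,Q): not NE [P1→C gives 2>0]
(A,R): not NE [P1→B gives 7>2; P2→Q gives 6>1]
(A,S): not NE [P2→Q gives 6>4]
(B,P): not NE [P1→C gives 8>7; P2→Q gives 10>5]
(B,Q): NE
(B,R): not NE [P2→Q gives 10>8]
(B,S): not NE [P1→A gives 8>1; P2→Q gives 10>6]
(C,P): NE
(C,Q): not NE [P2→P gives 10>8]
(C,R): not NE [P1→B gives 7>2; P2→P gives 10>8]
(C,S): not NE [P1→A gives 8>7; P2→P gives 10>4]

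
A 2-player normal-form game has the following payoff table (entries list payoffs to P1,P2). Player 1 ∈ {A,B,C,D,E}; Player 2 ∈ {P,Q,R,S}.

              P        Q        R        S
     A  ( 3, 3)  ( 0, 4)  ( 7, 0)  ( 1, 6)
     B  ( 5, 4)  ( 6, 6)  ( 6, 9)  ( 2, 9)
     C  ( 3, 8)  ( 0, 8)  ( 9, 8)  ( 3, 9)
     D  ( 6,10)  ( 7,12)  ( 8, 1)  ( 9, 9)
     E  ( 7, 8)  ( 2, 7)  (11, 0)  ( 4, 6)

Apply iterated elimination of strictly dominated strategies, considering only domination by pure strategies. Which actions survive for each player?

IESDS → P1:{D,E} P2:{P,Q}

P1 drop A (D beats it: P:6>3 Q:7>0 R:8>7 S:9>1)
P1 drop B (D beats it: P:6>5 Q:7>6 R:8>6 S:9>2)
P1 drop C (E beats it: P:7>3 Q:2>0 R:11>9 S:4>3)
P2 drop R (P beats it: D:10>1 E:8>0)
P2 drop S (P beats it: D:10>9 E:8>6)
P1→{D,E} P2→{P,Q}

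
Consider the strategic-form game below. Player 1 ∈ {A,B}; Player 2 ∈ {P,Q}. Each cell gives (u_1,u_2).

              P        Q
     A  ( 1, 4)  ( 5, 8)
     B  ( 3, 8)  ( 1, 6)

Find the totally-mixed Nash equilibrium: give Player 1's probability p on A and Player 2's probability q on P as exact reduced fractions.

P1 indiff ⇒ q·1+(1-q)·5 = q·3+(1-q)·1 ⇒ q(-2) = (1-q)(-4) ⇒ q = 2/3
P2 indiff ⇒ p·4+(1-p)·8 = p·8+(1-p)·6 ⇒ p(-4) = (1-p)(-2) ⇒ p = 1/3

(p,q) = (1/3, 2/3)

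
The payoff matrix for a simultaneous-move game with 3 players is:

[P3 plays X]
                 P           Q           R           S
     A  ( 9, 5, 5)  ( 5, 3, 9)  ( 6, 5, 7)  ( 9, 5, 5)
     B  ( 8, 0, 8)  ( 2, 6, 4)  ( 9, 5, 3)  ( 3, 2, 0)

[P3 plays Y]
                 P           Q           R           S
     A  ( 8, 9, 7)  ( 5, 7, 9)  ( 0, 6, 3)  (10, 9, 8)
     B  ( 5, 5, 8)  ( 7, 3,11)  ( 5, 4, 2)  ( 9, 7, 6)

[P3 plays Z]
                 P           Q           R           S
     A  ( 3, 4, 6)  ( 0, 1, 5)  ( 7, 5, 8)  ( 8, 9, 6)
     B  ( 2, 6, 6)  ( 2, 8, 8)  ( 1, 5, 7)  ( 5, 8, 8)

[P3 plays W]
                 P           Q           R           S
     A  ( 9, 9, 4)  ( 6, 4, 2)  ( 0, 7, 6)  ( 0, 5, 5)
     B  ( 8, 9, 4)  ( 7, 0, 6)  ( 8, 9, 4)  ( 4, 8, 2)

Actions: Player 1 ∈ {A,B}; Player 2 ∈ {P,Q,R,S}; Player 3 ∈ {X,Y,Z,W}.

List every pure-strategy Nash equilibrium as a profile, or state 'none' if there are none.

(A,P,X): not NE [P3→Y gives 7>5]
(A,P,Y): NE
(A,P,Z): not NE [P2→S gives 9>4; P3→Y gives 7>6]
(A,P,W): not NE [P3→Y gives 7>4]
(A,Q,X): not NE [P2→S gives 5>3]
(A,Q,Y): not NE [P1→B gives 7>5; P2→S gives 9>7]
(A,Q,Z): not NE [P1→B gives 2>0; P2→S gives 9>1; P3→Y gives 9>5]
(A,Q,W): not NE [P1→B gives 7>6; P2→P gives 9>4; P3→Y gives 9>2]
(A,R,X): not NE [P1→B gives 9>6; P3→Z gives 8>7]
(A,R,Y): not NE [P1→B gives 5>0; P2→S gives 9>6; P3→Z gives 8>3]
(A,R,Z): not NE [P2→S gives 9>5]
(A,R,W): not NE [P1→B gives 8>0; P2→P gives 9>7; P3→Z gives 8>6]
(A,S,X): not NE [P3→Y gives 8>5]
(A,S,Y): NE
(A,S,Z): not NE [P3→Y gives 8>6]
(A,S,W): not NE [P1→B gives 4>0; P2→P gives 9>5; P3→Y gives 8>5]
(B,P,X): not NE [P1→A gives 9>8; P2→Q gives 6>0]
(B,P,Y): not NE [P1→A gives 8>5; P2→S gives 7>5]
(B,P,Z): not NE [P1→A gives 3>2; P2→S gives 8>6; P3→Y gives 8>6]
(B,P,W): not NE [P1→A gives 9>8; P3→Y gives 8>4]
(B,Q,X): not NE [P1→A gives 5>2; P3→Y gives 11>4]
(B,Q,Y): not NE [P2→S gives 7>3]
(B,Q,Z): not NE [P3→Y gives 11>8]
(B,Q,W): not NE [P2→R gives 9>0; P3→Y gives 11>6]
(B,R,X): not NE [P2→Q gives 6>5; P3→Z gives 7>3]
(B,R,Y): not NE [P2→S gives 7>4; P3→Z gives 7>2]
(B,R,Z): not NE [P1→A gives 7>1; P2→S gives 8>5]
(B,R,W): not NE [P3→Z gives 7>4]
(B,S,X): not NE [P1→A gives 9>3; P2→Q gives 6>2; P3→Z gives 8>0]
(B,S,Y): not NE [P1→A gives 10>9; P3→Z gives 8>6]
(B,S,Z): not NE [P1→A gives 8>5]
(B,S,W): not NE [P2→R gives 9>8; P3→Z gives 8>2]

Nash profiles: (A,P,Y), (A,S,Y)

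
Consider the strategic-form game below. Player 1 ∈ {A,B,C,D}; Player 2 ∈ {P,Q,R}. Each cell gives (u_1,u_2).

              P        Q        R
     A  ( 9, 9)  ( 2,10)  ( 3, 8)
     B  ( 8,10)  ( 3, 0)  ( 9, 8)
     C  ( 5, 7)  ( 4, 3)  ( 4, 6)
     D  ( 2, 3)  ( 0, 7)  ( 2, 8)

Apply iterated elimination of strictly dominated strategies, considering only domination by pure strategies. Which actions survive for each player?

P1 drop D (A beats it: P:9>2 Q:2>0 R:3>2)
P2 drop R (P beats it: A:9>8 B:10>8 C:7>6)
P1→{A,B,C} P2→{P,Q}

IESDS → P1:{A,B,C} P2:{P,Q}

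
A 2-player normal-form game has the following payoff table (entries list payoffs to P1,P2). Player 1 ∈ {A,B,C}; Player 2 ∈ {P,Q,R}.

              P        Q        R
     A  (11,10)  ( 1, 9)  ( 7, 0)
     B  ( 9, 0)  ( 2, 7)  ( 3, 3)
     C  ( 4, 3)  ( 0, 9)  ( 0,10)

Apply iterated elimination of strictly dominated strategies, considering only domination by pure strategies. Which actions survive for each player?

Survivors P1:{A,B} P2:{P,Q}

P1 drop C (A beats it: P:11>4 Q:1>0 R:7>0)
P2 drop R (Q beats it: A:9>0 B:7>3)
P1→{A,B} P2→{P,Q}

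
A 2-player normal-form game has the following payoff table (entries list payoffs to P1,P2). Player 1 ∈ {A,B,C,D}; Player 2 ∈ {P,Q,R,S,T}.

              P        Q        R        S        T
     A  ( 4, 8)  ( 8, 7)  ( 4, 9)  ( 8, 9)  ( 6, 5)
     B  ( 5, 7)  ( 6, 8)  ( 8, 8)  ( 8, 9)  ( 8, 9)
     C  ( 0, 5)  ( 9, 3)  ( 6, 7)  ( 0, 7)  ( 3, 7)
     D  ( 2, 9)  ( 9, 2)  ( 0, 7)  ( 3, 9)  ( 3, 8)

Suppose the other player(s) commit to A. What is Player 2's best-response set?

u_2(P vs A) = 8
u_2(Q vs A) = 7
u_2(R vs A) = 9
u_2(S vs A) = 9
u_2(T vs A) = 5
max payoff 9 at {R,S}

BR_2 = {R,S}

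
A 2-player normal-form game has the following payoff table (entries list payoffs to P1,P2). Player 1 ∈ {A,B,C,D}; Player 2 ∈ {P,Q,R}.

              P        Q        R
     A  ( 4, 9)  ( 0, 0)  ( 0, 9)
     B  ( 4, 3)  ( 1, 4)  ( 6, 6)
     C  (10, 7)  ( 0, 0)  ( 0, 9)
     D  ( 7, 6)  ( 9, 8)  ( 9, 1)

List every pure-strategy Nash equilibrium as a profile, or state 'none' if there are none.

Nash profiles: (D,Q)

(A,P): not NE [P1→C gives 10>4]
(A,Q): not NE [P1→D gives 9>0; P2→R gives 9>0]
(A,R): not NE [P1→D gives 9>0]
(B,P): not NE [P1→C gives 10>4; P2→R gives 6>3]
(B,Q): not NE [P1→D gives 9>1; P2→R gives 6>4]
(B,R): not NE [P1→D gives 9>6]
(C,P): not NE [P2→R gives 9>7]
(C,Q): not NE [P1→D gives 9>0; P2→R gives 9>0]
(C,R): not NE [P1→D gives 9>0]
(D,P): not NE [P1→C gives 10>7; P2→Q gives 8>6]
(D,Q): NE
(D,R): not NE [P2→Q gives 8>1]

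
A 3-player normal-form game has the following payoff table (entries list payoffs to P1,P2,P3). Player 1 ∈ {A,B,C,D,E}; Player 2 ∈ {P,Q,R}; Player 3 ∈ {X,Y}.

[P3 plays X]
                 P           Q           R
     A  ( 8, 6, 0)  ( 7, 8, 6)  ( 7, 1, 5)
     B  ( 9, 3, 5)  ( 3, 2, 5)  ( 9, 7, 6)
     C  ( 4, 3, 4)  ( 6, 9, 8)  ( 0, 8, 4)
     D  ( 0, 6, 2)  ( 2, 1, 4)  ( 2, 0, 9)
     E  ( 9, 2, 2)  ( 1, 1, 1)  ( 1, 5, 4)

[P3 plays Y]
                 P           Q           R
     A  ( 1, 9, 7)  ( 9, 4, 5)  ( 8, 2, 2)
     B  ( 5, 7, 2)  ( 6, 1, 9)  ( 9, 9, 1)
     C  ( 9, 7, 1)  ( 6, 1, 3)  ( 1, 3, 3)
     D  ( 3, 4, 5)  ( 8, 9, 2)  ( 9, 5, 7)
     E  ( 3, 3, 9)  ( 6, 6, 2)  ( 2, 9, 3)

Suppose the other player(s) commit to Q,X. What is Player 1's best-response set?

u_1(A vs Q,X) = 7
u_1(B vs Q,X) = 3
u_1(C vs Q,X) = 6
u_1(D vs Q,X) = 2
u_1(E vs Q,X) = 1
max payoff 7 at {A}

argmax u_1 = {A}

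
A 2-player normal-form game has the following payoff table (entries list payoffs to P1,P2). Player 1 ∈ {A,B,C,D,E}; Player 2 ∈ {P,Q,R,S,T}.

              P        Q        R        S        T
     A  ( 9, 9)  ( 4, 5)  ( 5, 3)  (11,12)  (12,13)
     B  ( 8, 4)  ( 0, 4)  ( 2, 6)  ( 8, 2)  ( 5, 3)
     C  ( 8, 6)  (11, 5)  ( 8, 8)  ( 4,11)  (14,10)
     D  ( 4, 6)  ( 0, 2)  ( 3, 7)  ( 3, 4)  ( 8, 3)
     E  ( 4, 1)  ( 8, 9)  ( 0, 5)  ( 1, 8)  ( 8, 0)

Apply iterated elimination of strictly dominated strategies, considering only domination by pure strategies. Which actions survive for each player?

P1 drop B (A beats it: P:9>8 Q:4>0 R:5>2 S:11>8 T:12>5)
P1 drop D (A beats it: P:9>4 Q:4>0 R:5>3 S:11>3 T:12>8)
P1 drop E (C beats it: P:8>4 Q:11>8 R:8>0 S:4>1 T:14>8)
P2 drop P (S beats it: A:12>9 C:11>6)
P2 drop Q (S beats it: A:12>5 C:11>5)
P2 drop R (S beats it: A:12>3 C:11>8)
P1→{A,C} P2→{S,T}

Survivors P1:{A,C} P2:{S,T}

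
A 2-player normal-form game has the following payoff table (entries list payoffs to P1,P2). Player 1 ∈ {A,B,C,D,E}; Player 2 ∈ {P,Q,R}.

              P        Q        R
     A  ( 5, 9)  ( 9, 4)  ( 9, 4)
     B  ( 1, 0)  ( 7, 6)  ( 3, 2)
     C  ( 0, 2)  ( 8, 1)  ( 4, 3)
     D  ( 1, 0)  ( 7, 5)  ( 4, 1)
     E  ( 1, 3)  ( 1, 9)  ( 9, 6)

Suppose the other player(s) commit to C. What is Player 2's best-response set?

P2 best: {R}

u_2(P vs C) = 2
u_2(Q vs C) = 1
u_2(R vs C) = 3
max payoff 3 at {R}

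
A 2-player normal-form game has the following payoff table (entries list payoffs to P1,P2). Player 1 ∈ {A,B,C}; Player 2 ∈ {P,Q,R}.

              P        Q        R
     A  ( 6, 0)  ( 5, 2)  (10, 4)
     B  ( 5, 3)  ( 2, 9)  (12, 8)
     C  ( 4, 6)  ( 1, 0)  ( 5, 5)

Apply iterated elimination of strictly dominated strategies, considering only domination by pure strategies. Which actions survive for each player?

P1 drop C (A beats it: P:6>4 Q:5>1 R:10>5)
P2 drop P (Q beats it: A:2>0 B:9>3)
P1→{A,B} P2→{Q,R}

IESDS → P1:{A,B} P2:{Q,R}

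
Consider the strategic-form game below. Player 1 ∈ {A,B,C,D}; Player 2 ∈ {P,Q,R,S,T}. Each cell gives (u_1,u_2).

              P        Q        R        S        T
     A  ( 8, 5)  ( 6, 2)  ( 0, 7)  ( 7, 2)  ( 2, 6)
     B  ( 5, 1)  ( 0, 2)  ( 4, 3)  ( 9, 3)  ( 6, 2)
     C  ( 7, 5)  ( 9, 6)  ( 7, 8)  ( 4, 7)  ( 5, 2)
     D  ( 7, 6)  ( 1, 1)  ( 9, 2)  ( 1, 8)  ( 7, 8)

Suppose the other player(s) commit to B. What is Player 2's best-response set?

u_2(P vs B) = 1
u_2(Q vs B) = 2
u_2(R vs B) = 3
u_2(S vs B) = 3
u_2(T vs B) = 2
max payoff 3 at {R,S}

argmax u_2 = {R,S}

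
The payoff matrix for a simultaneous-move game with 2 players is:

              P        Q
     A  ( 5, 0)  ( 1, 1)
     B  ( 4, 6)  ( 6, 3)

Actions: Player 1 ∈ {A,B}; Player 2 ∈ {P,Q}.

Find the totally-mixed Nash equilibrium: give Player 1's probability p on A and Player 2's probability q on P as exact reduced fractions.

P1 indiff ⇒ q·5+(1-q)·1 = q·4+(1-q)·6 ⇒ q(1) = (1-q)(5) ⇒ q = 5/6
P2 indiff ⇒ p·0+(1-p)·6 = p·1+(1-p)·3 ⇒ p(-1) = (1-p)(-3) ⇒ p = 3/4

P1 mixes 3/4 on A; P2 mixes 5/6 on P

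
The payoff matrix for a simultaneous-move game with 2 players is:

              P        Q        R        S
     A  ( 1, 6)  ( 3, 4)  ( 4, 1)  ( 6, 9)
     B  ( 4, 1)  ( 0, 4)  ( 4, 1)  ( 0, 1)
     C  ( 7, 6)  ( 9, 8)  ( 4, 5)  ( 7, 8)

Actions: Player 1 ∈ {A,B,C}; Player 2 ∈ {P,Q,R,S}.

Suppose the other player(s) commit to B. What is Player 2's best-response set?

P2 best: {Q}

u_2(P vs B) = 1
u_2(Q vs B) = 4
u_2(R vs B) = 1
u_2(S vs B) = 1
max payoff 4 at {Q}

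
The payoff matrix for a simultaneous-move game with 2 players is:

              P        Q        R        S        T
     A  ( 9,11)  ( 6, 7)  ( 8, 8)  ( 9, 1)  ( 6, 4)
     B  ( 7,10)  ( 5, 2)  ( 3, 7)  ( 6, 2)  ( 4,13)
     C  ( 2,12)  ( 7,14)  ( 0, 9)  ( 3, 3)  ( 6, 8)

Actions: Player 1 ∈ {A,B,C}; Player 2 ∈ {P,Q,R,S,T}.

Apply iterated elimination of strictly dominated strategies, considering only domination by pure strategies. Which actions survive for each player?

P1 drop B (A beats it: P:9>7 Q:6>5 R:8>3 S:9>6 T:6>4)
P2 drop R (P beats it: A:11>8 C:12>9)
P2 drop S (P beats it: A:11>1 C:12>3)
P2 drop T (P beats it: A:11>4 C:12>8)
P1→{A,C} P2→{P,Q}

Remaining: P1:{A,C} P2:{P,Q}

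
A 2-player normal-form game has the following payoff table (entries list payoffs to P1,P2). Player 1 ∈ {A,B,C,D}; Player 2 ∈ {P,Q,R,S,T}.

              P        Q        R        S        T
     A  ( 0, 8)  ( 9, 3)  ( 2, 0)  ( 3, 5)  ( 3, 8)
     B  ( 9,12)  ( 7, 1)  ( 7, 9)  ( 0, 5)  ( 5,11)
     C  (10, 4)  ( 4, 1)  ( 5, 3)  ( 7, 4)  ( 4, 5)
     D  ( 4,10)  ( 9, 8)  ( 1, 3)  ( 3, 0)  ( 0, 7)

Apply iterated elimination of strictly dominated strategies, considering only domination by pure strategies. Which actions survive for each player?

P2 drop Q (P beats it: A:8>3 B:12>1 C:4>1 D:10>8)
P1 drop A (C beats it: P:10>0 R:5>2 S:7>3 T:4>3)
P1 drop D (C beats it: P:10>4 R:5>1 S:7>3 T:4>0)
P2 drop R (P beats it: B:12>9 C:4>3)
P2 drop S (T beats it: B:11>5 C:5>4)
P1→{B,C} P2→{P,T}

IESDS → P1:{B,C} P2:{P,T}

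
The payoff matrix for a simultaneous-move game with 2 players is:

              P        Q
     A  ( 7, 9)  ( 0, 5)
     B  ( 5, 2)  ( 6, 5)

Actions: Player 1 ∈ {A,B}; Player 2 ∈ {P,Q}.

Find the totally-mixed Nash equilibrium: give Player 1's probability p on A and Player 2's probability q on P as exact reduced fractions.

P1 indiff ⇒ q·7+(1-q)·0 = q·5+(1-q)·6 ⇒ q(2) = (1-q)(6) ⇒ q = 3/4
P2 indiff ⇒ p·9+(1-p)·2 = p·5+(1-p)·5 ⇒ p(4) = (1-p)(3) ⇒ p = 3/7

P1 mixes 3/7 on A; P2 mixes 3/4 on P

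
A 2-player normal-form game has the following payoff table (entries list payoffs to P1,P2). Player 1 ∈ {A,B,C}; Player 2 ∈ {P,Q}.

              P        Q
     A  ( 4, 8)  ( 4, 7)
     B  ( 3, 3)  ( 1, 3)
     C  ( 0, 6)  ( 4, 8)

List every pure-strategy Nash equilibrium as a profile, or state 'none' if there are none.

(A,P): NE
(A,Q): not NE [P2→P gives 8>7]
(B,P): not NE [P1→A gives 4>3]
(B,Q): not NE [P1→C gives 4>1]
(C,P): not NE [P1→A gives 4>0; P2→Q gives 8>6]
(C,Q): NE

PSNE = {(A,P), (C,Q)}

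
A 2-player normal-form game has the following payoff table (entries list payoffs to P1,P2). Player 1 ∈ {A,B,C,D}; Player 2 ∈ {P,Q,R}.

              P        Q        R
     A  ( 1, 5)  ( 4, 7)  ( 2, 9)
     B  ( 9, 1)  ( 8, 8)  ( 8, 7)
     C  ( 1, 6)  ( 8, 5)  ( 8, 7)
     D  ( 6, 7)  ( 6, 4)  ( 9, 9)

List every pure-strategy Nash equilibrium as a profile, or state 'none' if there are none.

PSNE = {(B,Q), (D,R)}

(A,P): not NE [P1→B gives 9>1; P2→R gives 9>5]
(A,Q): not NE [P1→C gives 8>4; P2→R gives 9>7]
(A,R): not NE [P1→D gives 9>2]
(B,P): not NE [P2→Q gives 8>1]
(B,Q): NE
(B,R): not NE [P1→D gives 9>8; P2→Q gives 8>7]
(C,P): not NE [P1→B gives 9>1; P2→R gives 7>6]
(C,Q): not NE [P2→R gives 7>5]
(C,R): not NE [P1→D gives 9>8]
(D,P): not NE [P1→B gives 9>6; P2→R gives 9>7]
(D,Q): not NE [P1→C gives 8>6; P2→R gives 9>4]
(D,R): NE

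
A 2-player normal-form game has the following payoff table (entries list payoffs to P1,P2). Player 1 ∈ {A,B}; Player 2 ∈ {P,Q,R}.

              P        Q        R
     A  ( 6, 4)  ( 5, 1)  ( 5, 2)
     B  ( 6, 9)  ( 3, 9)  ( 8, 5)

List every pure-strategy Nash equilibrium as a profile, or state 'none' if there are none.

(A,P): NE
(A,Q): not NE [P2→P gives 4>1]
(A,R): not NE [P1→B gives 8>5; P2→P gives 4>2]
(B,P): NE
(B,Q): not NE [P1→A gives 5>3]
(B,R): not NE [P2→Q gives 9>5]

PSNE = {(A,P), (B,P)}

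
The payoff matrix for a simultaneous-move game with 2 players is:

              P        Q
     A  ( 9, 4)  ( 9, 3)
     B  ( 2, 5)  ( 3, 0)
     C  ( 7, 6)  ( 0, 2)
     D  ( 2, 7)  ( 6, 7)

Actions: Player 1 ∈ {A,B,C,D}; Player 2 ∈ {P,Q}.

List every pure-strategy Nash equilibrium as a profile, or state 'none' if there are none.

(A,P): NE
(A,Q): not NE [P2→P gives 4>3]
(B,P): not NE [P1→A gives 9>2]
(B,Q): not NE [P1→A gives 9>3; P2→P gives 5>0]
(C,P): not NE [P1→A gives 9>7]
(C,Q): not NE [P1→A gives 9>0; P2→P gives 6>2]
(D,P): not NE [P1→A gives 9>2]
(D,Q): not NE [P1→A gives 9>6]

PSNE = {(A,P)}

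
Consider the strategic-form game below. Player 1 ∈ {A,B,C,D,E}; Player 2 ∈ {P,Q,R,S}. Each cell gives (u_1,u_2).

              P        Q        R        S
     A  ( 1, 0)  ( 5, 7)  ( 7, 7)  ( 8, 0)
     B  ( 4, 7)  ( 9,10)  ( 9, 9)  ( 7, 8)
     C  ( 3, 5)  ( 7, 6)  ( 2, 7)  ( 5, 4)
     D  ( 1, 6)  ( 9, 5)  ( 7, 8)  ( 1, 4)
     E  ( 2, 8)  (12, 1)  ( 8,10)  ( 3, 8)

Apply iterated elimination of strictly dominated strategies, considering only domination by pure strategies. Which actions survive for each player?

P1 drop C (B beats it: P:4>3 Q:9>7 R:9>2 S:7>5)
P1 drop D (E beats it: P:2>1 Q:12>9 R:8>7 S:3>1)
P2 drop P (R beats it: A:7>0 B:9>7 E:10>8)
P2 drop S (R beats it: A:7>0 B:9>8 E:10>8)
P1 drop A (B beats it: Q:9>5 R:9>7)
P1→{B,E} P2→{Q,R}

IESDS → P1:{B,E} P2:{Q,R}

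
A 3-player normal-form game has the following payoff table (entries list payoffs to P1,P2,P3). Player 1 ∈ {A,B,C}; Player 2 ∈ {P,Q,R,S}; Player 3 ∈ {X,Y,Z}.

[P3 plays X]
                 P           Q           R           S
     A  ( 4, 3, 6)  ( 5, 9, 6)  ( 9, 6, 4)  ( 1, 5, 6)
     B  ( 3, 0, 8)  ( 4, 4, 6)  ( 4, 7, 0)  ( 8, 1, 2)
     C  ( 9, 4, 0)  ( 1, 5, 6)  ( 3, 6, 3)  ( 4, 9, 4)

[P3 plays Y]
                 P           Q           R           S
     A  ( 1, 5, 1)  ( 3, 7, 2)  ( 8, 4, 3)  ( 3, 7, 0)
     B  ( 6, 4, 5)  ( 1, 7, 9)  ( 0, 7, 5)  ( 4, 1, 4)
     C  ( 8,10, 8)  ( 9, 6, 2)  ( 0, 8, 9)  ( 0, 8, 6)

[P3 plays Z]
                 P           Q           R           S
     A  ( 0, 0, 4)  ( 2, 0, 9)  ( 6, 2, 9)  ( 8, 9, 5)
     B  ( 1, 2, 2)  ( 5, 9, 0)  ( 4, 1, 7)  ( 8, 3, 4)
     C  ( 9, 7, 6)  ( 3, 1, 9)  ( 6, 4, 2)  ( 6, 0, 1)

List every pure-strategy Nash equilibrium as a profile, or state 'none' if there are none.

(A,P,X): not NE [P1→C gives 9>4; P2→Q gives 9>3]
(A,P,Y): not NE [P1→C gives 8>1; P2→S gives 7>5; P3→X gives 6>1]
(A,P,Z): not NE [P1→C gives 9>0; P2→S gives 9>0; P3→X gives 6>4]
(A,Q,X): not NE [P3→Z gives 9>6]
(A,Q,Y): not NE [P1→C gives 9>3; P3→Z gives 9>2]
(A,Q,Z): not NE [P1→B gives 5>2; P2→S gives 9>0]
(A,R,X): not NE [P2→Q gives 9>6; P3→Z gives 9>4]
(A,R,Y): not NE [P2→S gives 7>4; P3→Z gives 9>3]
(A,R,Z): not NE [P2→S gives 9>2]
(A,S,X): not NE [P1→B gives 8>1; P2→Q gives 9>5]
(A,S,Y): not NE [P1→B gives 4>3; P3→X gives 6>0]
(A,S,Z): not NE [P3→X gives 6>5]
(B,P,X): not NE [P1→C gives 9>3; P2→R gives 7>0]
(B,P,Y): not NE [P1→C gives 8>6; P2→R gives 7>4; P3→X gives 8>5]
(B,P,Z): not NE [P1→C gives 9>1; P2→Q gives 9>2; P3→X gives 8>2]
(B,Q,X): not NE [P1→A gives 5>4; P2→R gives 7>4; P3→Y gives 9>6]
(B,Q,Y): not NE [P1→C gives 9>1]
(B,Q,Z): not NE [P3→Y gives 9>0]
(B,R,X): not NE [P1→A gives 9>4; P3→Z gives 7>0]
(B,R,Y): not NE [P1→A gives 8>0; P3→Z gives 7>5]
(B,R,Z): not NE [P1→C gives 6>4; P2→Q gives 9>1]
(B,S,X): not NE [P2→R gives 7>1; P3→Z gives 4>2]
(B,S,Y): not NE [P2→R gives 7>1]
(B,S,Z): not NE [P2→Q gives 9>3]
(C,P,X): not NE [P2→S gives 9>4; P3→Y gives 8>0]
(C,P,Y): NE
(C,P,Z): not NE [P3→Y gives 8>6]
(C,Q,X): not NE [P1→A gives 5>1; P2→S gives 9>5; P3→Z gives 9>6]
(C,Q,Y): not NE [P2→P gives 10>6; P3→Z gives 9>2]
(C,Q,Z): not NE [P1→B gives 5>3; P2→P gives 7>1]
(C,R,X): not NE [P1→A gives 9>3; P2→S gives 9>6; P3→Y gives 9>3]
(C,R,Y): not NE [P1→A gives 8>0; P2→P gives 10>8]
(C,R,Z): not NE [P2→P gives 7>4; P3→Y gives 9>2]
(C,S,X): not NE [P1→B gives 8>4; P3→Y gives 6>4]
(C,S,Y): not NE [P1→B gives 4>0; P2→P gives 10>8]
(C,S,Z): not NE [P1→B gives 8>6; P2→P gives 7>0; P3→Y gives 6>1]

Nash profiles: (C,P,Y)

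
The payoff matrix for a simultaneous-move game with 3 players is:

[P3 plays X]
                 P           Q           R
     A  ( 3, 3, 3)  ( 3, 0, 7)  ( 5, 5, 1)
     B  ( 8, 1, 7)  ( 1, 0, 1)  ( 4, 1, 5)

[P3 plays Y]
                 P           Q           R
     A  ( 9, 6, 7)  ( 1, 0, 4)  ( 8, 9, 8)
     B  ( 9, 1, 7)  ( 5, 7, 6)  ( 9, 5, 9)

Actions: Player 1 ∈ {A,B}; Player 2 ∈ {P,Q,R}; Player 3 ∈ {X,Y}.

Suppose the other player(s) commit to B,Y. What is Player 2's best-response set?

u_2(P vs B,Y) = 1
u_2(Q vs B,Y) = 7
u_2(R vs B,Y) = 5
max payoff 7 at {Q}

P2 best: {Q}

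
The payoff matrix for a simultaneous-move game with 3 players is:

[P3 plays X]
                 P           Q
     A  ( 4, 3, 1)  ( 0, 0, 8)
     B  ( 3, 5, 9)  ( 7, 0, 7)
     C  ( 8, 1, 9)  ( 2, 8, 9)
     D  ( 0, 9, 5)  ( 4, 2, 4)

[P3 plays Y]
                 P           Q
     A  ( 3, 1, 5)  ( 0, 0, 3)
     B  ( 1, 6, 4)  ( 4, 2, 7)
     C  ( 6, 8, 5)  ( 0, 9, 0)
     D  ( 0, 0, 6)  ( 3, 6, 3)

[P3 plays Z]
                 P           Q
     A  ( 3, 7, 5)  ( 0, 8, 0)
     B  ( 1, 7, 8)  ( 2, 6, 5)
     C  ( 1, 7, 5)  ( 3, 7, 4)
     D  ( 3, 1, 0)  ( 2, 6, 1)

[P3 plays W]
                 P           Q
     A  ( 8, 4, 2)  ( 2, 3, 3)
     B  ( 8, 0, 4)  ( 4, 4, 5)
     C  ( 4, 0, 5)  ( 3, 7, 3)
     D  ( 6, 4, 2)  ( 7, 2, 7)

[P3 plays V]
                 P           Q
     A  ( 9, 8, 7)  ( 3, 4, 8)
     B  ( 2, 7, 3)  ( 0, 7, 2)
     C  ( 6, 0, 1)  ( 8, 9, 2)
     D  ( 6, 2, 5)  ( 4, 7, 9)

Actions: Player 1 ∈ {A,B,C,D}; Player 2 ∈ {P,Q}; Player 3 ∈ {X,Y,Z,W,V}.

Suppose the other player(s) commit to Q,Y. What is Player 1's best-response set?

u_1(A vs Q,Y) = 0
u_1(B vs Q,Y) = 4
u_1(C vs Q,Y) = 0
u_1(D vs Q,Y) = 3
max payoff 4 at {B}

BR_1 = {B}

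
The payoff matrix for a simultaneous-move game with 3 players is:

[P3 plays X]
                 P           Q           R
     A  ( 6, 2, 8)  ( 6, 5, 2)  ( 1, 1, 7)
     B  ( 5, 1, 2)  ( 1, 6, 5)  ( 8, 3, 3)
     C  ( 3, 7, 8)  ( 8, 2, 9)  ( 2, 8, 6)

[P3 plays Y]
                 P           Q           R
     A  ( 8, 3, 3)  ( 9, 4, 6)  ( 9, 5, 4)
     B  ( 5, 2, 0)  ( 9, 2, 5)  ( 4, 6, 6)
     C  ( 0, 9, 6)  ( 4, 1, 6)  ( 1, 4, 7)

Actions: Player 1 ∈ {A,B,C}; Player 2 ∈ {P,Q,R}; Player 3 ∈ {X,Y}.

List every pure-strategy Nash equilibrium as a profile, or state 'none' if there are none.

PSNE: ∅

(A,P,X): not NE [P2→Q gives 5>2]
(A,P,Y): not NE [P2→R gives 5>3; P3→X gives 8>3]
(A,Q,X): not NE [P1→C gives 8>6; P3→Y gives 6>2]
(A,Q,Y): not NE [P2→R gives 5>4]
(A,R,X): not NE [P1→B gives 8>1; P2→Q gives 5>1]
(A,R,Y): not NE [P3→X gives 7>4]
(B,P,X): not NE [P1→A gives 6>5; P2→Q gives 6>1]
(B,P,Y): not NE [P1→A gives 8>5; P2→R gives 6>2; P3→X gives 2>0]
(B,Q,X): not NE [P1→C gives 8>1]
(B,Q,Y): not NE [P2→R gives 6>2]
(B,R,X): not NE [P2→Q gives 6>3; P3→Y gives 6>3]
(B,R,Y): not NE [P1→A gives 9>4]
(C,P,X): not NE [P1→A gives 6>3; P2→R gives 8>7]
(C,P,Y): not NE [P1→A gives 8>0; P3→X gives 8>6]
(C,Q,X): not NE [P2→R gives 8>2]
(C,Q,Y): not NE [P1→B gives 9>4; P2→P gives 9>1; P3→X gives 9>6]
(C,R,X): not NE [P1→B gives 8>2; P3→Y gives 7>6]
(C,R,Y): not NE [P1→A gives 9>1; P2→P gives 9>4]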